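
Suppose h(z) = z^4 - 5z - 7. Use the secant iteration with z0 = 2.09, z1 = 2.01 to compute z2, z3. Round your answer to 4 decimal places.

h(2.09) = 1.630298, h(2.01) = -0.727592
z2 = 2.010000 − (-0.727592)·(2.010000 − 2.090000) / (-0.727592 − 1.630298) = 2.010000 − (0.058207)/(-2.357890) = 2.034686
h(2.034686) = -0.034262
z3 = 2.034686 − (-0.034262)·(2.034686 − 2.010000) / (-0.034262 − (-0.727592)) = 2.034686 − (-0.000846)/(0.693330) = 2.035906

2.0347, 2.0359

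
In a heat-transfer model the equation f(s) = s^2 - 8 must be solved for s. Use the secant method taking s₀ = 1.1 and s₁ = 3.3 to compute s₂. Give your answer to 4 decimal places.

2.6432

f(1.1) = -6.790000, f(3.3) = 2.890000
s₂ = 3.300000 − 2.890000·(3.300000 − 1.100000) / (2.890000 − (-6.790000)) = 3.300000 − (6.358000)/(9.680000) = 2.643182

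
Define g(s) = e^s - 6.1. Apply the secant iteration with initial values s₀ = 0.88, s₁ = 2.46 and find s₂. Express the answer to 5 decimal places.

g(0.88) = -3.6891003, g(2.46) = 5.6048115
s₂ = 2.4600000 − 5.6048115·(2.4600000 − 0.8800000) / (5.6048115 − (-3.6891003)) = 2.4600000 − (8.8556022)/(9.2939118) = 1.5071609

1.50716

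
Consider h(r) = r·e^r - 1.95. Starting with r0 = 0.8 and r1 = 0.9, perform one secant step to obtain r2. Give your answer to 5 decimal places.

h(0.8) = -0.1695673, h(0.9) = 0.2636428
r2 = 0.9000000 − 0.2636428·(0.9000000 − 0.8000000) / (0.2636428 − (-0.1695673)) = 0.9000000 − (0.0263643)/(0.4332101) = 0.8391420

0.83914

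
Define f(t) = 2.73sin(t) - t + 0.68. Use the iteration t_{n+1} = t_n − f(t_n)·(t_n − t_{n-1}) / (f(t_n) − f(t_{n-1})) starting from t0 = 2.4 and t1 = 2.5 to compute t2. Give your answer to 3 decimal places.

2.440

f(2.4) = 0.12401, f(2.5) = -0.18617
t2 = 2.50000 − (-0.18617)·(2.50000 − 2.40000) / (-0.18617 − 0.12401) = 2.50000 − (-0.01862)/(-0.31019) = 2.43998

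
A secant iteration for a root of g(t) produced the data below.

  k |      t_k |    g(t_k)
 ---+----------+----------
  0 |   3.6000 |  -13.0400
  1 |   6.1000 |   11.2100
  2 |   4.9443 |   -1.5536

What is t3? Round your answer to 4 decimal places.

5.0850

t3 = 4.9443 − (-1.5536)·(4.9443 − 6.1000) / (-1.5536 − 11.2100)
   = 4.9443 − (1.795496)/(-12.763600) = 5.084973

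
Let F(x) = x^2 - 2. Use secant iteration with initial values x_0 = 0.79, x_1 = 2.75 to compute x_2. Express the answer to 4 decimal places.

F(0.79) = -1.375900, F(2.75) = 5.562500
x_2 = 2.750000 − 5.562500·(2.750000 − 0.790000) / (5.562500 − (-1.375900)) = 2.750000 − (10.902500)/(6.938400) = 1.178672

1.1787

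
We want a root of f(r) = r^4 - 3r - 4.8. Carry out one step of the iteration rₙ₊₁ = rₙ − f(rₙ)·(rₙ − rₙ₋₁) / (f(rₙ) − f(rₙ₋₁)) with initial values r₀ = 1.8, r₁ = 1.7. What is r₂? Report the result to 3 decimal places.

f(1.8) = 0.29760, f(1.7) = -1.54790
r₂ = 1.70000 − (-1.54790)·(1.70000 − 1.80000) / (-1.54790 − 0.29760) = 1.70000 − (0.15479)/(-1.84550) = 1.78387

1.784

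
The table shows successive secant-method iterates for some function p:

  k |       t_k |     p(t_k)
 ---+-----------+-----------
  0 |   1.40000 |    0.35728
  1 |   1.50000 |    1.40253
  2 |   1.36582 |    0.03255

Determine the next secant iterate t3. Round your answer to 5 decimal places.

1.36263

t3 = 1.36582 − 0.03255·(1.36582 − 1.50000) / (0.03255 − 1.40253)
   = 1.36582 − (-0.0043676)/(-1.3699800) = 1.3626320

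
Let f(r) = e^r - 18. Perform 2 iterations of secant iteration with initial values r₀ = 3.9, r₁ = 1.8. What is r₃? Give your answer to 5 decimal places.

3.25849

f(3.9) = 31.4024491, f(1.8) = -11.9503525
r₂ = 1.8000000 − (-11.9503525)·(1.8000000 − 3.9000000) / (-11.9503525 − 31.4024491) = 1.8000000 − (25.0957403)/(-43.3528016) = 2.3788724
f(2.3788724) = -7.2072739
r₃ = 2.3788724 − (-7.2072739)·(2.3788724 − 1.8000000) / (-7.2072739 − (-11.9503525)) = 2.3788724 − (-4.1720919)/(4.7430787) = 3.2584893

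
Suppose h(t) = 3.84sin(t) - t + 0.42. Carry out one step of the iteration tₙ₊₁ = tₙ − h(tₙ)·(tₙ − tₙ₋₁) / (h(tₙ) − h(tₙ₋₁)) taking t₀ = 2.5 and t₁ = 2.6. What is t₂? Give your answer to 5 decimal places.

2.55211

h(2.5) = 0.2181330, h(2.6) = -0.2004747
t₂ = 2.6000000 − (-0.2004747)·(2.6000000 − 2.5000000) / (-0.2004747 − 0.2181330) = 2.6000000 − (-0.0200475)/(-0.4186078) = 2.5521092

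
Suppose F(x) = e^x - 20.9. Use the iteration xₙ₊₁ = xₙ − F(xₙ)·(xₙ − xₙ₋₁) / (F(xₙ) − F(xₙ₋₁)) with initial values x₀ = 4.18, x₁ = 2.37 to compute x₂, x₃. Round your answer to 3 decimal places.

F(4.18) = 44.46585, F(2.37) = -10.20261
x₂ = 2.37000 − (-10.20261)·(2.37000 − 4.18000) / (-10.20261 − 44.46585) = 2.37000 − (18.46672)/(-54.66846) = 2.70779
F(2.70779) = -5.90383
x₃ = 2.70779 − (-5.90383)·(2.70779 − 2.37000) / (-5.90383 − (-10.20261)) = 2.70779 − (-1.99428)/(4.29878) = 3.17171

2.708, 3.172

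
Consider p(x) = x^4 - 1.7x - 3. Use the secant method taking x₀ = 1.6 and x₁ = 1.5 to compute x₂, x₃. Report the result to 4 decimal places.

1.5369, 1.5396

p(1.6) = 0.833600, p(1.5) = -0.487500
x₂ = 1.500000 − (-0.487500)·(1.500000 − 1.600000) / (-0.487500 − 0.833600) = 1.500000 − (0.048750)/(-1.321100) = 1.536901
p(1.536901) = -0.033381
x₃ = 1.536901 − (-0.033381)·(1.536901 − 1.500000) / (-0.033381 − (-0.487500)) = 1.536901 − (-0.001232)/(0.454119) = 1.539614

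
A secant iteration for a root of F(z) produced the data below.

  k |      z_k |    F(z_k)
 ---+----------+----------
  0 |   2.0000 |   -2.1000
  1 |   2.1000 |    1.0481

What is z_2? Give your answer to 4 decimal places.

2.0667

z_2 = 2.1000 − 1.0481·(2.1000 − 2.0000) / (1.0481 − (-2.1000))
   = 2.1000 − (0.104810)/(3.148100) = 2.066707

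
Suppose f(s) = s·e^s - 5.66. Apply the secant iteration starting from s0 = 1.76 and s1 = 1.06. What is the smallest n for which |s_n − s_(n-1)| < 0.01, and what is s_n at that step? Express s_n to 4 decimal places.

n = 5, s_n = 1.3982

f(1.76) = 4.569890, f(1.06) = -2.600447
s2 = 1.060000 − (-2.600447)·(-0.700000)/(-7.170337) = 1.313867;  |Δ| = 0.253867
f(1.313867) = -0.771713
s3 = 1.313867 − (-0.771713)·(0.253867)/(1.828734) = 1.420997;  |Δ| = 0.107130
f(1.420997) = 0.224703
s4 = 1.420997 − 0.224703·(0.107130)/(0.996416) = 1.396838;  |Δ| = 0.024159
f(1.396838) = -0.013423
s5 = 1.396838 − (-0.013423)·(-0.024159)/(-0.238126) = 1.398200;  |Δ| = 0.001362
|s5 − s4| = 0.001362 < 0.01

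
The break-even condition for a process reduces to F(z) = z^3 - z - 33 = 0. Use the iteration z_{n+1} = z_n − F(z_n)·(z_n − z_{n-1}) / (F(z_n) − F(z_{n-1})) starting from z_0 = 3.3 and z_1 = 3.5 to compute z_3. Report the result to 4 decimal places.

3.3114

F(3.3) = -0.363000, F(3.5) = 6.375000
z_2 = 3.500000 − 6.375000·(3.500000 − 3.300000) / (6.375000 − (-0.363000)) = 3.500000 − (1.275000)/(6.738000) = 3.310775
F(3.310775) = -0.020614
z_3 = 3.310775 − (-0.020614)·(3.310775 − 3.500000) / (-0.020614 − 6.375000) = 3.310775 − (0.003901)/(-6.395614) = 3.311385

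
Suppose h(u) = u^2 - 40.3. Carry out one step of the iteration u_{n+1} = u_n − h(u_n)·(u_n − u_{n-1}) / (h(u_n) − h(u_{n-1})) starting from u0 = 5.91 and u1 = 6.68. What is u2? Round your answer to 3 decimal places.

h(5.91) = -5.37190, h(6.68) = 4.32240
u2 = 6.68000 − 4.32240·(6.68000 − 5.91000) / (4.32240 − (-5.37190)) = 6.68000 − (3.32825)/(9.69430) = 6.33668

6.337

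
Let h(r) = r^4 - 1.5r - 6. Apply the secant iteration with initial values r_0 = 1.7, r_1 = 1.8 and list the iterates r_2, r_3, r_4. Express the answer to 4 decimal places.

h(1.7) = -0.197900, h(1.8) = 1.797600
r_2 = 1.800000 − 1.797600·(1.800000 − 1.700000) / (1.797600 − (-0.197900)) = 1.800000 − (0.179760)/(1.995500) = 1.709917
h(1.709917) = -0.016169
r_3 = 1.709917 − (-0.016169)·(1.709917 − 1.800000) / (-0.016169 − 1.797600) = 1.709917 − (0.001457)/(-1.813769) = 1.710720
h(1.710720) = -0.001303
r_4 = 1.710720 − (-0.001303)·(1.710720 − 1.709917) / (-0.001303 − (-0.016169)) = 1.710720 − (-0.000001)/(0.014866) = 1.710791

1.7099, 1.7107, 1.7108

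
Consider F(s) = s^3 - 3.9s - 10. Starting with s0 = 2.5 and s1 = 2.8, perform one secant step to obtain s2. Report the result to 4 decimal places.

F(2.5) = -4.125000, F(2.8) = 1.032000
s2 = 2.800000 − 1.032000·(2.800000 − 2.500000) / (1.032000 − (-4.125000)) = 2.800000 − (0.309600)/(5.157000) = 2.739965

2.7400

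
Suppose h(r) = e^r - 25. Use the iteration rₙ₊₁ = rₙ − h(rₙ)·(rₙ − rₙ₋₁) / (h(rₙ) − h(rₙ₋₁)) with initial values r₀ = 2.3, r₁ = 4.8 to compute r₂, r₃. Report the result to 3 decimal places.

2.637, 2.859

h(2.3) = -15.02582, h(4.8) = 96.51042
r₂ = 4.80000 − 96.51042·(4.80000 − 2.30000) / (96.51042 − (-15.02582)) = 4.80000 − (241.27604)/(111.53624) = 2.63679
h(2.63679) = -11.03167
r₃ = 2.63679 − (-11.03167)·(2.63679 − 4.80000) / (-11.03167 − 96.51042) = 2.63679 − (23.86380)/(-107.54209) = 2.85869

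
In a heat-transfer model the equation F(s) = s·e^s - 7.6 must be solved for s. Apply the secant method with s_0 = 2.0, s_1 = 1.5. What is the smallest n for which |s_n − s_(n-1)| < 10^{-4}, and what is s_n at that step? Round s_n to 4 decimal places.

n = 5, s_n = 1.5743

F(2.0) = 7.178112, F(1.5) = -0.877466
s_2 = 1.500000 − (-0.877466)·(-0.500000)/(-8.055579) = 1.554463;  |Δ| = 0.054463
F(1.554463) = -0.243431
s_3 = 1.554463 − (-0.243431)·(0.054463)/(0.634035) = 1.575374;  |Δ| = 0.020911
F(1.575374) = 0.013070
s_4 = 1.575374 − 0.013070·(0.020911)/(0.256502) = 1.574308;  |Δ| = 0.001066
F(1.574308) = -0.000181
s_5 = 1.574308 − (-0.000181)·(-0.001066)/(-0.013251) = 1.574323;  |Δ| = 0.000015
|s_5 − s_4| = 0.000015 < 10^{-4}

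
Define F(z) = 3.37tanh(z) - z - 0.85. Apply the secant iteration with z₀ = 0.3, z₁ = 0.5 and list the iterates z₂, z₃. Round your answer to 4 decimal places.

F(0.3) = -0.168276, F(0.5) = 0.207335
z₂ = 0.500000 − 0.207335·(0.500000 − 0.300000) / (0.207335 − (-0.168276)) = 0.500000 − (0.041467)/(0.375611) = 0.389601
F(0.389601) = 0.010724
z₃ = 0.389601 − 0.010724·(0.389601 − 0.500000) / (0.010724 − 0.207335) = 0.389601 − (-0.001184)/(-0.196610) = 0.383580

0.3896, 0.3836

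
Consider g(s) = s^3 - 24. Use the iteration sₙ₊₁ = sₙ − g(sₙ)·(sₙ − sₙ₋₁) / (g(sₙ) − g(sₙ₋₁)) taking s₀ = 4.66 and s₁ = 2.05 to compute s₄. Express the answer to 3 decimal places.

g(4.66) = 77.19470, g(2.05) = -15.38488
s₂ = 2.05000 − (-15.38488)·(2.05000 − 4.66000) / (-15.38488 − 77.19470) = 2.05000 − (40.15452)/(-92.57957) = 2.48373
g(2.48373) = -8.67808
s₃ = 2.48373 − (-8.67808)·(2.48373 − 2.05000) / (-8.67808 − (-15.38488)) = 2.48373 − (-3.76394)/(6.70679) = 3.04494
g(3.04494) = 4.23175
s₄ = 3.04494 − 4.23175·(3.04494 − 2.48373) / (4.23175 − (-8.67808)) = 3.04494 − (2.37492)/(12.90984) = 2.86098

2.861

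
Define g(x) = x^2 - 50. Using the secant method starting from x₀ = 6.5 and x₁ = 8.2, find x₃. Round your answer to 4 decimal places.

7.0678

g(6.5) = -7.750000, g(8.2) = 17.240000
x₂ = 8.200000 − 17.240000·(8.200000 − 6.500000) / (17.240000 − (-7.750000)) = 8.200000 − (29.308000)/(24.990000) = 7.027211
g(7.027211) = -0.618307
x₃ = 7.027211 − (-0.618307)·(7.027211 − 8.200000) / (-0.618307 − 17.240000) = 7.027211 − (0.725144)/(-17.858307) = 7.067816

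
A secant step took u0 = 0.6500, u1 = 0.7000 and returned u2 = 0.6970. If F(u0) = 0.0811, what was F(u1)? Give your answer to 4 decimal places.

-0.0052

The secant line through (0.6500, 0.0811) and (0.7000, F(u1)) crosses zero at u2 = 0.6970.
So (0.6500, 0.0811), (0.7000, F(u1)), (0.6970, 0) are collinear:
F(u1) = 0.0811 · (0.7000 − 0.6970) / (0.6500 − 0.6970) = 0.0811 · (0.003000)/(-0.047000) = -0.005177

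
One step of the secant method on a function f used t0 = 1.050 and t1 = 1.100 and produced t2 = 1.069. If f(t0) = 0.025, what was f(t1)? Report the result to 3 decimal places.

-0.041

The secant line through (1.050, 0.025) and (1.100, f(t1)) crosses zero at t2 = 1.069.
So (1.050, 0.025), (1.100, f(t1)), (1.069, 0) are collinear:
f(t1) = 0.025 · (1.100 − 1.069) / (1.050 − 1.069) = 0.025 · (0.03100)/(-0.01900) = -0.04079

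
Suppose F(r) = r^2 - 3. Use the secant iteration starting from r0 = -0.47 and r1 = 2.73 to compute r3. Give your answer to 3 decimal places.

F(-0.47) = -2.77910, F(2.73) = 4.45290
r2 = 2.73000 − 4.45290·(2.73000 − (-0.47000)) / (4.45290 − (-2.77910)) = 2.73000 − (14.24928)/(7.23200) = 0.75969
F(0.75969) = -2.42287
r3 = 0.75969 − (-2.42287)·(0.75969 − 2.73000) / (-2.42287 − 4.45290) = 0.75969 − (4.77381)/(-6.87577) = 1.45398

1.454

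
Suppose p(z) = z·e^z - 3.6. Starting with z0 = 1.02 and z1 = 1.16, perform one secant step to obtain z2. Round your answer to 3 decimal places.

p(1.02) = -0.77134, p(1.16) = 0.10032
z2 = 1.16000 − 0.10032·(1.16000 − 1.02000) / (0.10032 − (-0.77134)) = 1.16000 − (0.01405)/(0.87166) = 1.14389

1.144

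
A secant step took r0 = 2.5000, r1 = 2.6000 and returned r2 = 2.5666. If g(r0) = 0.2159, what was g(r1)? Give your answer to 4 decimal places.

-0.1083

The secant line through (2.5000, 0.2159) and (2.6000, g(r1)) crosses zero at r2 = 2.5666.
So (2.5000, 0.2159), (2.6000, g(r1)), (2.5666, 0) are collinear:
g(r1) = 0.2159 · (2.6000 − 2.5666) / (2.5000 − 2.5666) = 0.2159 · (0.033400)/(-0.066600) = -0.108274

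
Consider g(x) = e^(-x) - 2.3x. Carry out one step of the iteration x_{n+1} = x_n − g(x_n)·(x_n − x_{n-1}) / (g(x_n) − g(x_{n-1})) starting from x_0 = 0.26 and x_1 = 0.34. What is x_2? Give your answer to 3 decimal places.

0.317

g(0.26) = 0.17305, g(0.34) = -0.07023
x_2 = 0.34000 − (-0.07023)·(0.34000 − 0.26000) / (-0.07023 − 0.17305) = 0.34000 − (-0.00562)/(-0.24328) = 0.31691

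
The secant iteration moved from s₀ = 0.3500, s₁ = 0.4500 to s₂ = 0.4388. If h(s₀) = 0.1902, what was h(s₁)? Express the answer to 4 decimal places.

The secant line through (0.3500, 0.1902) and (0.4500, h(s₁)) crosses zero at s₂ = 0.4388.
So (0.3500, 0.1902), (0.4500, h(s₁)), (0.4388, 0) are collinear:
h(s₁) = 0.1902 · (0.4500 − 0.4388) / (0.3500 − 0.4388) = 0.1902 · (0.011200)/(-0.088800) = -0.023989

-0.0240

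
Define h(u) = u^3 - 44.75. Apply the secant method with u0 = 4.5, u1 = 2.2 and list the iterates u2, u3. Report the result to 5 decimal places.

h(4.5) = 46.3750000, h(2.2) = -34.1020000
u2 = 2.2000000 − (-34.1020000)·(2.2000000 − 4.5000000) / (-34.1020000 − 46.3750000) = 2.2000000 − (78.4346000)/(-80.4770000) = 3.1746213
h(3.1746213) = -12.7554662
u3 = 3.1746213 − (-12.7554662)·(3.1746213 − 2.2000000) / (-12.7554662 − (-34.1020000)) = 3.1746213 − (-12.4317493)/(21.3465338) = 3.7569992

3.17462, 3.75700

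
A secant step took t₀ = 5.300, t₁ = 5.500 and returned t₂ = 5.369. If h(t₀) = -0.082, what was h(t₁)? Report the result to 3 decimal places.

The secant line through (5.300, -0.082) and (5.500, h(t₁)) crosses zero at t₂ = 5.369.
So (5.300, -0.082), (5.500, h(t₁)), (5.369, 0) are collinear:
h(t₁) = -0.082 · (5.500 − 5.369) / (5.300 − 5.369) = -0.082 · (0.13100)/(-0.06900) = 0.15568

0.156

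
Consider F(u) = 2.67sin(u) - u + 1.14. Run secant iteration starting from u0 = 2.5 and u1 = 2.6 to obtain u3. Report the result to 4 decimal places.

F(2.5) = 0.237921, F(2.6) = -0.083611
u2 = 2.600000 − (-0.083611)·(2.600000 − 2.500000) / (-0.083611 − 0.237921) = 2.600000 − (-0.008361)/(-0.321532) = 2.573996
F(2.573996) = 0.001415
u3 = 2.573996 − 0.001415·(2.573996 − 2.600000) / (0.001415 − (-0.083611)) = 2.573996 − (-0.000037)/(0.085026) = 2.574429

2.5744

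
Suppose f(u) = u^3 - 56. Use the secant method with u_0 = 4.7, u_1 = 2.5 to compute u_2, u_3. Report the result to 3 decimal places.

f(4.7) = 47.82300, f(2.5) = -40.37500
u_2 = 2.50000 − (-40.37500)·(2.50000 − 4.70000) / (-40.37500 − 47.82300) = 2.50000 − (88.82500)/(-88.19800) = 3.50711
f(3.50711) = -12.86321
u_3 = 3.50711 − (-12.86321)·(3.50711 − 2.50000) / (-12.86321 − (-40.37500)) = 3.50711 − (-12.95466)/(27.51179) = 3.97799

3.507, 3.978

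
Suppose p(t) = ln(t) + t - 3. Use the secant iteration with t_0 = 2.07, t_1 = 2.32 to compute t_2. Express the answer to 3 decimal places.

2.209

p(2.07) = -0.20245, p(2.32) = 0.16157
t_2 = 2.32000 − 0.16157·(2.32000 − 2.07000) / (0.16157 − (-0.20245)) = 2.32000 − (0.04039)/(0.36402) = 2.20904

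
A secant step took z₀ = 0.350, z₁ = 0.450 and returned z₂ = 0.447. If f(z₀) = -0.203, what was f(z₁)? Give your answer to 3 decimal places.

0.006

The secant line through (0.350, -0.203) and (0.450, f(z₁)) crosses zero at z₂ = 0.447.
So (0.350, -0.203), (0.450, f(z₁)), (0.447, 0) are collinear:
f(z₁) = -0.203 · (0.450 − 0.447) / (0.350 − 0.447) = -0.203 · (0.00300)/(-0.09700) = 0.00628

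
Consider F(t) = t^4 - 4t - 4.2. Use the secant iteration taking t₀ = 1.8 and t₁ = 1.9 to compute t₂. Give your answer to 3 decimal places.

F(1.8) = -0.90240, F(1.9) = 1.23210
t₂ = 1.90000 − 1.23210·(1.90000 − 1.80000) / (1.23210 − (-0.90240)) = 1.90000 − (0.12321)/(2.13450) = 1.84228

1.842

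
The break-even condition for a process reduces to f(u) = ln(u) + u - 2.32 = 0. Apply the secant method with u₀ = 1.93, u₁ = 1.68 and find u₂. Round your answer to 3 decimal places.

f(1.93) = 0.26752, f(1.68) = -0.12121
u₂ = 1.68000 − (-0.12121)·(1.68000 − 1.93000) / (-0.12121 − 0.26752) = 1.68000 − (0.03030)/(-0.38873) = 1.75795

1.758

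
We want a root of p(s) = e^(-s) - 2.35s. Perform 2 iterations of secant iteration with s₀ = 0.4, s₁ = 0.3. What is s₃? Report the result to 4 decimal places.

p(0.4) = -0.269680, p(0.3) = 0.035818
s₂ = 0.300000 − 0.035818·(0.300000 − 0.400000) / (0.035818 − (-0.269680)) = 0.300000 − (-0.003582)/(0.305498) = 0.311725
p(0.311725) = -0.000369
s₃ = 0.311725 − (-0.000369)·(0.311725 − 0.300000) / (-0.000369 − 0.035818) = 0.311725 − (-0.000004)/(-0.036188) = 0.311605

0.3116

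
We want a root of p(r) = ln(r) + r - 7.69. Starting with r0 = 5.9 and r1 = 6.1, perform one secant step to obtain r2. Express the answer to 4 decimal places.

p(5.9) = -0.015048, p(6.1) = 0.218289
r2 = 6.100000 − 0.218289·(6.100000 − 5.900000) / (0.218289 − (-0.015048)) = 6.100000 − (0.043658)/(0.233336) = 5.912898

5.9129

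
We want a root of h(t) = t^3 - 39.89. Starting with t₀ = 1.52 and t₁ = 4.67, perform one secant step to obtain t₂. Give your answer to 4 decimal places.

h(1.52) = -36.378192, h(4.67) = 61.957563
t₂ = 4.670000 − 61.957563·(4.670000 − 1.520000) / (61.957563 − (-36.378192)) = 4.670000 − (195.166323)/(98.335755) = 2.685307

2.6853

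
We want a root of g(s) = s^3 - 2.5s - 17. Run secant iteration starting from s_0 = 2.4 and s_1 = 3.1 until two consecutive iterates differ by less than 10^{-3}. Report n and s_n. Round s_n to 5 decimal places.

n = 5, s_n = 2.89387

g(2.4) = -9.1760000, g(3.1) = 5.0410000
s_2 = 3.1000000 − 5.0410000·(0.7000000)/(14.2170000) = 2.8517971;  |Δ| = 0.2482029
g(2.8517971) = -0.9365483
s_3 = 2.8517971 − (-0.9365483)·(-0.2482029)/(-5.9775483) = 2.8906850;  |Δ| = 0.0388878
g(2.8906850) = -0.0719761
s_4 = 2.8906850 − (-0.0719761)·(0.0388878)/(0.8645722) = 2.8939224;  |Δ| = 0.0032374
g(2.8939224) = 0.0011778
s_5 = 2.8939224 − 0.0011778·(0.0032374)/(0.0731539) = 2.8938703;  |Δ| = 0.0000521
|s_5 − s_4| = 0.0000521 < 10^{-3}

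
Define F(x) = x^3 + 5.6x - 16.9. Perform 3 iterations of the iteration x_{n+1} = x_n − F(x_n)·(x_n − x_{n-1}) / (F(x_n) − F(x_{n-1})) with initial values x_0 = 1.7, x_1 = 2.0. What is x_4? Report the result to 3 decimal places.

F(1.7) = -2.46700, F(2.0) = 2.30000
x_2 = 2.00000 − 2.30000·(2.00000 − 1.70000) / (2.30000 − (-2.46700)) = 2.00000 − (0.69000)/(4.76700) = 1.85525
F(1.85525) = -0.12484
x_3 = 1.85525 − (-0.12484)·(1.85525 − 2.00000) / (-0.12484 − 2.30000) = 1.85525 − (0.01807)/(-2.42484) = 1.86271
F(1.86271) = -0.00585
x_4 = 1.86271 − (-0.00585)·(1.86271 − 1.85525) / (-0.00585 − (-0.12484)) = 1.86271 − (-0.00004)/(0.11899) = 1.86307

1.863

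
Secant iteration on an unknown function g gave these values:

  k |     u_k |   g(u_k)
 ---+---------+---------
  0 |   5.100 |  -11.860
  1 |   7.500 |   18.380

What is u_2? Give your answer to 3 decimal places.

6.041

u_2 = 7.500 − 18.380·(7.500 − 5.100) / (18.380 − (-11.860))
   = 7.500 − (44.11200)/(30.24000) = 6.04127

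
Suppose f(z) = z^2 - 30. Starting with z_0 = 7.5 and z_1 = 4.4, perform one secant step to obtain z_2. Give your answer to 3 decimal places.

5.294

f(7.5) = 26.25000, f(4.4) = -10.64000
z_2 = 4.40000 − (-10.64000)·(4.40000 − 7.50000) / (-10.64000 − 26.25000) = 4.40000 − (32.98400)/(-36.89000) = 5.29412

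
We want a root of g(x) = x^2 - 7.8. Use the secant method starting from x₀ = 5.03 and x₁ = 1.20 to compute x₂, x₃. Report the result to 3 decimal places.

2.221, 3.059

g(5.03) = 17.50090, g(1.20) = -6.36000
x₂ = 1.20000 − (-6.36000)·(1.20000 − 5.03000) / (-6.36000 − 17.50090) = 1.20000 − (24.35880)/(-23.86090) = 2.22087
g(2.22087) = -2.86775
x₃ = 2.22087 − (-2.86775)·(2.22087 − 1.20000) / (-2.86775 − (-6.36000)) = 2.22087 − (-2.92759)/(3.49225) = 3.05918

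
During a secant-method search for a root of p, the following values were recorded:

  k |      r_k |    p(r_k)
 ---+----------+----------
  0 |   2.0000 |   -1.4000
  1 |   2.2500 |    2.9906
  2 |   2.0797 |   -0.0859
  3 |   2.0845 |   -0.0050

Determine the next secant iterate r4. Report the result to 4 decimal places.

2.0848

r4 = 2.0845 − (-0.0050)·(2.0845 − 2.0797) / (-0.0050 − (-0.0859))
   = 2.0845 − (-0.000024)/(0.080900) = 2.084797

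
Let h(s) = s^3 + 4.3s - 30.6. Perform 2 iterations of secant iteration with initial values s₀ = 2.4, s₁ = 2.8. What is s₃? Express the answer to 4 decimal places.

h(2.4) = -6.456000, h(2.8) = 3.392000
s₂ = 2.800000 − 3.392000·(2.800000 − 2.400000) / (3.392000 − (-6.456000)) = 2.800000 − (1.356800)/(9.848000) = 2.662226
h(2.662226) = -0.284046
s₃ = 2.662226 − (-0.284046)·(2.662226 − 2.800000) / (-0.284046 − 3.392000) = 2.662226 − (0.039134)/(-3.676046) = 2.672872

2.6729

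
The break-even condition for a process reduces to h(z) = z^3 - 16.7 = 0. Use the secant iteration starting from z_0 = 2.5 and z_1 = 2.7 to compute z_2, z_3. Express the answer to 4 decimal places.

2.5530, 2.5559

h(2.5) = -1.075000, h(2.7) = 2.983000
z_2 = 2.700000 − 2.983000·(2.700000 − 2.500000) / (2.983000 − (-1.075000)) = 2.700000 − (0.596600)/(4.058000) = 2.552982
h(2.552982) = -0.060390
z_3 = 2.552982 − (-0.060390)·(2.552982 − 2.700000) / (-0.060390 − 2.983000) = 2.552982 − (0.008878)/(-3.043390) = 2.555899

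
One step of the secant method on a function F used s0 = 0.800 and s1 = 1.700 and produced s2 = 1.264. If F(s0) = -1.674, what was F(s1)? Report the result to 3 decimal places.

1.573

The secant line through (0.800, -1.674) and (1.700, F(s1)) crosses zero at s2 = 1.264.
So (0.800, -1.674), (1.700, F(s1)), (1.264, 0) are collinear:
F(s1) = -1.674 · (1.700 − 1.264) / (0.800 − 1.264) = -1.674 · (0.43600)/(-0.46400) = 1.57298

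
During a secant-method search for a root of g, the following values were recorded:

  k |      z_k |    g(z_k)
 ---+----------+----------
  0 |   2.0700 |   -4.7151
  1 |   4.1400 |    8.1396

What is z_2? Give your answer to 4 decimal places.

z_2 = 4.1400 − 8.1396·(4.1400 − 2.0700) / (8.1396 − (-4.7151))
   = 4.1400 − (16.848972)/(12.854700) = 2.829275

2.8293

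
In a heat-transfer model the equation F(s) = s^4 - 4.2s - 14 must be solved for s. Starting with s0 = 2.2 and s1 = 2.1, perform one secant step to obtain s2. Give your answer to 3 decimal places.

2.195

F(2.2) = 0.18560, F(2.1) = -3.37190
s2 = 2.10000 − (-3.37190)·(2.10000 − 2.20000) / (-3.37190 − 0.18560) = 2.10000 − (0.33719)/(-3.55750) = 2.19478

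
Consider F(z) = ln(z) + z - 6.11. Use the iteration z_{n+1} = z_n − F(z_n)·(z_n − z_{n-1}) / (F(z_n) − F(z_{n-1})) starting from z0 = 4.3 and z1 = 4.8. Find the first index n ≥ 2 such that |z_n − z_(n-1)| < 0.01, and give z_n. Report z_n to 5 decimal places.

F(4.3) = -0.3513850, F(4.8) = 0.2586159
z2 = 4.8000000 − 0.2586159·(0.5000000)/(0.6100009) = 4.5880201;  |Δ| = 0.2119799
F(4.5880201) = 0.0014686
z3 = 4.5880201 − 0.0014686·(-0.2119799)/(-0.2571473) = 4.5868094;  |Δ| = 0.0012107
|z3 − z2| = 0.0012107 < 0.01

n = 3, z_n = 4.58681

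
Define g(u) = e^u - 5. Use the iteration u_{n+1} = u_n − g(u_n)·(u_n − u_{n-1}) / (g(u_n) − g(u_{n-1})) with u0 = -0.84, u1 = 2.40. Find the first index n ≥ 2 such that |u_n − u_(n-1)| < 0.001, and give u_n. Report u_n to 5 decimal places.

g(-0.84) = -4.5682895, g(2.40) = 6.0231764
u2 = 2.4000000 − 6.0231764·(3.2400000)/(10.5914659) = 0.5574702;  |Δ| = 1.8425298
g(0.5574702) = -3.2537508
u3 = 0.5574702 − (-3.2537508)·(-1.8425298)/(-9.2769271) = 1.2037114;  |Δ| = 0.6462412
g(1.2037114) = -1.6675378
u4 = 1.2037114 − (-1.6675378)·(0.6462412)/(1.5862129) = 1.8830853;  |Δ| = 0.6793739
g(1.8830853) = 1.5737559
u5 = 1.8830853 − 1.5737559·(0.6793739)/(3.2412937) = 1.5532267;  |Δ| = 0.3298586
g(1.5532267) = -0.2733027
u6 = 1.5532267 − (-0.2733027)·(-0.3298586)/(-1.8470586) = 1.6020347;  |Δ| = 0.0488080
g(1.6020347) = -0.0368793
u7 = 1.6020347 − (-0.0368793)·(0.0488080)/(0.2364234) = 1.6096482;  |Δ| = 0.0076135
g(1.6096482) = 0.0010515
u8 = 1.6096482 − 0.0010515·(0.0076135)/(0.0379308) = 1.6094371;  |Δ| = 0.0002111
|u8 − u7| = 0.0002111 < 0.001

n = 8, u_n = 1.60944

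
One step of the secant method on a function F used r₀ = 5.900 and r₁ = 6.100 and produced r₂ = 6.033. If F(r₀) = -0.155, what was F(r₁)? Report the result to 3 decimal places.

The secant line through (5.900, -0.155) and (6.100, F(r₁)) crosses zero at r₂ = 6.033.
So (5.900, -0.155), (6.100, F(r₁)), (6.033, 0) are collinear:
F(r₁) = -0.155 · (6.100 − 6.033) / (5.900 − 6.033) = -0.155 · (0.06700)/(-0.13300) = 0.07808

0.078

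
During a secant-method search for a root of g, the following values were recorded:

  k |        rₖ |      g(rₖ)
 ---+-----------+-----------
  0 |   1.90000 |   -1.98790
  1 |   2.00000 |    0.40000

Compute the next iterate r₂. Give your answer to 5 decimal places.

r₂ = 2.00000 − 0.40000·(2.00000 − 1.90000) / (0.40000 − (-1.98790))
   = 2.00000 − (0.0400000)/(2.3879000) = 1.9832489

1.98325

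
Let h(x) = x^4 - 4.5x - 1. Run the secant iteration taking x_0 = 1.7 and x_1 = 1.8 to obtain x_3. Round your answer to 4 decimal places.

1.7191

h(1.7) = -0.297900, h(1.8) = 1.397600
x_2 = 1.800000 − 1.397600·(1.800000 − 1.700000) / (1.397600 − (-0.297900)) = 1.800000 − (0.139760)/(1.695500) = 1.717570
h(1.717570) = -0.026289
x_3 = 1.717570 − (-0.026289)·(1.717570 − 1.800000) / (-0.026289 − 1.397600) = 1.717570 − (0.002167)/(-1.423889) = 1.719092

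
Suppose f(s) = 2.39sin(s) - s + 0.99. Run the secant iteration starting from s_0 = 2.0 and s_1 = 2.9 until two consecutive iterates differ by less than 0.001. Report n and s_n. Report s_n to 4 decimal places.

n = 5, s_n = 2.4725

f(2.0) = 1.163221, f(2.9) = -1.338194
s_2 = 2.900000 − (-1.338194)·(0.900000)/(-2.501415) = 2.418523;  |Δ| = 0.481477
f(2.418523) = 0.152916
s_3 = 2.418523 − 0.152916·(-0.481477)/(1.491110) = 2.467899;  |Δ| = 0.049376
f(2.467899) = 0.013167
s_4 = 2.467899 − 0.013167·(0.049376)/(-0.139748) = 2.472551;  |Δ| = 0.004652
f(2.472551) = -0.000191
s_5 = 2.472551 − (-0.000191)·(0.004652)/(-0.013358) = 2.472485;  |Δ| = 0.000066
|s_5 − s_4| = 0.000066 < 0.001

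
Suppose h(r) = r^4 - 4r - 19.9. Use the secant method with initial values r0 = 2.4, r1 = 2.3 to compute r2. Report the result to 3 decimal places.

h(2.4) = 3.67760, h(2.3) = -1.11590
r2 = 2.30000 − (-1.11590)·(2.30000 − 2.40000) / (-1.11590 − 3.67760) = 2.30000 − (0.11159)/(-4.79350) = 2.32328

2.323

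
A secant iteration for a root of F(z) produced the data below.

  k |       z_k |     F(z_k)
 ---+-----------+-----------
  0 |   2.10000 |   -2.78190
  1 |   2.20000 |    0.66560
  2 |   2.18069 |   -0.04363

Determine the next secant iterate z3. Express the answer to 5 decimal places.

2.18188

z3 = 2.18069 − (-0.04363)·(2.18069 − 2.20000) / (-0.04363 − 0.66560)
   = 2.18069 − (0.0008425)/(-0.7092300) = 2.1818779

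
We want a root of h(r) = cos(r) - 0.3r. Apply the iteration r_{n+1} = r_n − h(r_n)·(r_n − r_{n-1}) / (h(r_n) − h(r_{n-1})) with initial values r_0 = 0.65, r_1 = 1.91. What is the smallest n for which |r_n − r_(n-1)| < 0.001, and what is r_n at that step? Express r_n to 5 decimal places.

n = 5, r_n = 1.20191

h(0.65) = 0.6010838, h(1.91) = -0.9057362
r_2 = 1.9100000 − (-0.9057362)·(1.2600000)/(-1.5068200) = 1.1526251;  |Δ| = 0.7573749
h(1.1526251) = 0.0603024
r_3 = 1.1526251 − 0.0603024·(-0.7573749)/(0.9660386) = 1.1999022;  |Δ| = 0.0472771
h(1.1999022) = 0.0024782
r_4 = 1.1999022 − 0.0024782·(0.0472771)/(-0.0578242) = 1.2019284;  |Δ| = 0.0020262
h(1.2019284) = -0.0000188
r_5 = 1.2019284 − (-0.0000188)·(0.0020262)/(-0.0024970) = 1.2019132;  |Δ| = 0.0000153
|r_5 − r_4| = 0.0000153 < 0.001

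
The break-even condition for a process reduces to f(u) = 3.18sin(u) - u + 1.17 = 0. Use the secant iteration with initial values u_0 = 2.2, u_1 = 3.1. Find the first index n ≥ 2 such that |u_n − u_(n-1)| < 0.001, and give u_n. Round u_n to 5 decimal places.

f(2.2) = 1.5410186, f(3.1) = -1.7977735
u_2 = 3.1000000 − (-1.7977735)·(0.9000000)/(-3.3387921) = 2.6153948;  |Δ| = 0.4846052
f(2.6153948) = 0.1517578
u_3 = 2.6153948 − 0.1517578·(-0.4846052)/(1.9495312) = 2.6531180;  |Δ| = 0.0377232
f(2.6531180) = 0.0091908
u_4 = 2.6531180 − 0.0091908·(0.0377232)/(-0.1425669) = 2.6555499;  |Δ| = 0.0024319
f(2.6555499) = -0.0000745
u_5 = 2.6555499 − (-0.0000745)·(0.0024319)/(-0.0092653) = 2.6555303;  |Δ| = 0.0000195
|u_5 − u_4| = 0.0000195 < 0.001

n = 5, u_n = 2.65553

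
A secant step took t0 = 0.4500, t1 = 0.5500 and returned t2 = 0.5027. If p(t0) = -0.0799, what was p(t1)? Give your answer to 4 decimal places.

0.0717

The secant line through (0.4500, -0.0799) and (0.5500, p(t1)) crosses zero at t2 = 0.5027.
So (0.4500, -0.0799), (0.5500, p(t1)), (0.5027, 0) are collinear:
p(t1) = -0.0799 · (0.5500 − 0.5027) / (0.4500 − 0.5027) = -0.0799 · (0.047300)/(-0.052700) = 0.071713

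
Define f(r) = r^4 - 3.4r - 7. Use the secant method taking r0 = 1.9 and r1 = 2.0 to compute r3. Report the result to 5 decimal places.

1.91744

f(1.9) = -0.4279000, f(2.0) = 2.2000000
r2 = 2.0000000 − 2.2000000·(2.0000000 − 1.9000000) / (2.2000000 − (-0.4279000)) = 2.0000000 − (0.2200000)/(2.6279000) = 1.9162830
f(1.9162830) = -0.0307470
r3 = 1.9162830 − (-0.0307470)·(1.9162830 − 2.0000000) / (-0.0307470 − 2.2000000) = 1.9162830 − (0.0025740)/(-2.2307470) = 1.9174369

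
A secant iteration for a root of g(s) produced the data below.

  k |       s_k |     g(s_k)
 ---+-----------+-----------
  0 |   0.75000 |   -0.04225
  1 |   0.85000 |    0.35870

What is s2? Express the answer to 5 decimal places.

0.76054

s2 = 0.85000 − 0.35870·(0.85000 − 0.75000) / (0.35870 − (-0.04225))
   = 0.85000 − (0.0358700)/(0.4009500) = 0.7605375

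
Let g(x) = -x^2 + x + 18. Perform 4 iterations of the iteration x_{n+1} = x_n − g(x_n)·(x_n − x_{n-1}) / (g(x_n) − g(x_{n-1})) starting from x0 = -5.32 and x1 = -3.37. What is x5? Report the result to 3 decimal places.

g(-5.32) = -15.62240, g(-3.37) = 3.27310
x2 = -3.37000 − 3.27310·(-3.37000 − (-5.32000)) / (3.27310 − (-15.62240)) = -3.37000 − (6.38254)/(18.89550) = -3.70778
g(-3.70778) = 0.54458
x3 = -3.70778 − 0.54458·(-3.70778 − (-3.37000)) / (0.54458 − 3.27310) = -3.70778 − (-0.18395)/(-2.72852) = -3.77520
g(-3.77520) = -0.02732
x4 = -3.77520 − (-0.02732)·(-3.77520 − (-3.70778)) / (-0.02732 − 0.54458) = -3.77520 − (0.00184)/(-0.57189) = -3.77198
g(-3.77198) = 0.00021
x5 = -3.77198 − 0.00021·(-3.77198 − (-3.77520)) / (0.00021 − (-0.02732)) = -3.77198 − (0.00000)/(0.02752) = -3.77200

-3.772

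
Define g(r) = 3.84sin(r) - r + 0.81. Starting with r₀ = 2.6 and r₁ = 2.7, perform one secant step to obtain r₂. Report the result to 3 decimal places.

g(2.6) = 0.18953, g(2.7) = -0.24886
r₂ = 2.70000 − (-0.24886)·(2.70000 − 2.60000) / (-0.24886 − 0.18953) = 2.70000 − (-0.02489)/(-0.43839) = 2.64323

2.643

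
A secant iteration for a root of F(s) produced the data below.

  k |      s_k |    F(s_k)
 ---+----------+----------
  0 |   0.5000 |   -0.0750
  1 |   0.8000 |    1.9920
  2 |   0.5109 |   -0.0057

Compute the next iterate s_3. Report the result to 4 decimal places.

s_3 = 0.5109 − (-0.0057)·(0.5109 − 0.8000) / (-0.0057 − 1.9920)
   = 0.5109 − (0.001648)/(-1.997700) = 0.511725

0.5117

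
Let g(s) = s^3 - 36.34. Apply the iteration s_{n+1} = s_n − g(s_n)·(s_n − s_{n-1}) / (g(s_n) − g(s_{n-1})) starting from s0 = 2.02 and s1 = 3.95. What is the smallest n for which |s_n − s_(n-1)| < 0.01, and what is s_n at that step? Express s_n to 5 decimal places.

n = 5, s_n = 3.31222

g(2.02) = -28.0975920, g(3.95) = 25.2898750
s2 = 3.9500000 − 25.2898750·(1.9300000)/(53.3874670) = 3.0357506;  |Δ| = 0.9142494
g(3.0357506) = -8.3631847
s3 = 3.0357506 − (-8.3631847)·(-0.9142494)/(-33.6530597) = 3.2629524;  |Δ| = 0.2272018
g(3.2629524) = -1.5998067
s4 = 3.2629524 − (-1.5998067)·(0.2272018)/(6.7633779) = 3.3166947;  |Δ| = 0.0537422
g(3.3166947) = 0.1451787
s5 = 3.3166947 − 0.1451787·(0.0537422)/(1.7449854) = 3.3122234;  |Δ| = 0.0044712
|s5 − s4| = 0.0044712 < 0.01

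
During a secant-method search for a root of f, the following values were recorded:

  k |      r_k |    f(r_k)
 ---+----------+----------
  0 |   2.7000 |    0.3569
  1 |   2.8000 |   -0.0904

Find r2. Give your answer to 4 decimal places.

r2 = 2.8000 − (-0.0904)·(2.8000 − 2.7000) / (-0.0904 − 0.3569)
   = 2.8000 − (-0.009040)/(-0.447300) = 2.779790

2.7798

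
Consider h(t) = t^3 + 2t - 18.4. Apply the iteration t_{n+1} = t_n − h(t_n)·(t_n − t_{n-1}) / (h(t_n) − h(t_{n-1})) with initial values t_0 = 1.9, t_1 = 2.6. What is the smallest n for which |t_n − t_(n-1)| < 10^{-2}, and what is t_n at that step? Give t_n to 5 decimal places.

n = 4, t_n = 2.38838

h(1.9) = -7.7410000, h(2.6) = 4.3760000
t_2 = 2.6000000 − 4.3760000·(0.7000000)/(12.1170000) = 2.3471982;  |Δ| = 0.2528018
h(2.3471982) = -0.7740930
t_3 = 2.3471982 − (-0.7740930)·(-0.2528018)/(-5.1500930) = 2.3851959;  |Δ| = 0.0379978
h(2.3851959) = -0.0598476
t_4 = 2.3851959 − (-0.0598476)·(0.0379978)/(0.7142454) = 2.3883798;  |Δ| = 0.0031839
|t_4 − t_3| = 0.0031839 < 10^{-2}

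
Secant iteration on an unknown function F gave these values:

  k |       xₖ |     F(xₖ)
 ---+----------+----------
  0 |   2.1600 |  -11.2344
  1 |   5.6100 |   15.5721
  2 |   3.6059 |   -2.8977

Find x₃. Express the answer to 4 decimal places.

3.9203

x₃ = 3.6059 − (-2.8977)·(3.6059 − 5.6100) / (-2.8977 − 15.5721)
   = 3.6059 − (5.807281)/(-18.469800) = 3.920320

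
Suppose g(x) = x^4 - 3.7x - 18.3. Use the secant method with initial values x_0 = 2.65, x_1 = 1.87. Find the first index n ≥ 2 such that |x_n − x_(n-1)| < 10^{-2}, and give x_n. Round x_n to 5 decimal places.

g(2.65) = 21.2105062, g(1.87) = -12.9906904
x_2 = 1.8700000 − (-12.9906904)·(-0.7800000)/(-34.2011966) = 2.1662685;  |Δ| = 0.2962685
g(2.1662685) = -4.2935784
x_3 = 2.1662685 − (-4.2935784)·(0.2962685)/(8.6971119) = 2.3125300;  |Δ| = 0.1462615
g(2.3125300) = 1.7425498
x_4 = 2.3125300 − 1.7425498·(0.1462615)/(6.0361283) = 2.2703063;  |Δ| = 0.0422237
g(2.2703063) = -0.1334226
x_5 = 2.2703063 − (-0.1334226)·(-0.0422237)/(-1.8759725) = 2.2733093;  |Δ| = 0.0030030
|x_5 − x_4| = 0.0030030 < 10^{-2}

n = 5, x_n = 2.27331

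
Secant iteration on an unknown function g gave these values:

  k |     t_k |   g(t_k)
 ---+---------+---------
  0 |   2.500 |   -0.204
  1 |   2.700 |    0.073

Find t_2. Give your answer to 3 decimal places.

t_2 = 2.700 − 0.073·(2.700 − 2.500) / (0.073 − (-0.204))
   = 2.700 − (0.01460)/(0.27700) = 2.64729

2.647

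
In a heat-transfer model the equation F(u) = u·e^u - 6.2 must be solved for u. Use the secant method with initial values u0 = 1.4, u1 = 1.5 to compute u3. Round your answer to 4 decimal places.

1.4517

F(1.4) = -0.522720, F(1.5) = 0.522534
u2 = 1.500000 − 0.522534·(1.500000 − 1.400000) / (0.522534 − (-0.522720)) = 1.500000 − (0.052253)/(1.045254) = 1.450009
F(1.450009) = -0.018391
u3 = 1.450009 − (-0.018391)·(1.450009 − 1.500000) / (-0.018391 − 0.522534) = 1.450009 − (0.000919)/(-0.540924) = 1.451709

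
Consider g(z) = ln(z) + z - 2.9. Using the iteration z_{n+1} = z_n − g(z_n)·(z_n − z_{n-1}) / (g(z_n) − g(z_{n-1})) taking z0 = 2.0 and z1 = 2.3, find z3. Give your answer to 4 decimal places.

2.1394

g(2.0) = -0.206853, g(2.3) = 0.232909
z2 = 2.300000 − 0.232909·(2.300000 − 2.000000) / (0.232909 − (-0.206853)) = 2.300000 − (0.069873)/(0.439762) = 2.141112
g(2.141112) = 0.002438
z3 = 2.141112 − 0.002438·(2.141112 − 2.300000) / (0.002438 − 0.232909) = 2.141112 − (-0.000387)/(-0.230471) = 2.139432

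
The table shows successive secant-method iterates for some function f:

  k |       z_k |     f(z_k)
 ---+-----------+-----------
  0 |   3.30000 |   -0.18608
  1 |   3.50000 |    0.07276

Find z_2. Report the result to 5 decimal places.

z_2 = 3.50000 − 0.07276·(3.50000 − 3.30000) / (0.07276 − (-0.18608))
   = 3.50000 − (0.0145520)/(0.2588400) = 3.4437799

3.44378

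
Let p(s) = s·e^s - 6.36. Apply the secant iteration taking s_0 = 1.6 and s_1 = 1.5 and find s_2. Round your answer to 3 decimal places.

1.470

p(1.6) = 1.56485, p(1.5) = 0.36253
s_2 = 1.50000 − 0.36253·(1.50000 − 1.60000) / (0.36253 − 1.56485) = 1.50000 − (-0.03625)/(-1.20232) = 1.46985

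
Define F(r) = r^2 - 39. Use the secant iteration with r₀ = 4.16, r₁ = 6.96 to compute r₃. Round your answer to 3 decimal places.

6.238

F(4.16) = -21.69440, F(6.96) = 9.44160
r₂ = 6.96000 − 9.44160·(6.96000 − 4.16000) / (9.44160 − (-21.69440)) = 6.96000 − (26.43648)/(31.13600) = 6.11094
F(6.11094) = -1.65647
r₃ = 6.11094 − (-1.65647)·(6.11094 − 6.96000) / (-1.65647 − 9.44160) = 6.11094 − (1.40645)/(-11.09807) = 6.23766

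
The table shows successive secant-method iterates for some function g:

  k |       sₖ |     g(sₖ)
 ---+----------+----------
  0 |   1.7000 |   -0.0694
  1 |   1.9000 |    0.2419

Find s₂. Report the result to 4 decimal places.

1.7446

s₂ = 1.9000 − 0.2419·(1.9000 − 1.7000) / (0.2419 − (-0.0694))
   = 1.9000 − (0.048380)/(0.311300) = 1.744587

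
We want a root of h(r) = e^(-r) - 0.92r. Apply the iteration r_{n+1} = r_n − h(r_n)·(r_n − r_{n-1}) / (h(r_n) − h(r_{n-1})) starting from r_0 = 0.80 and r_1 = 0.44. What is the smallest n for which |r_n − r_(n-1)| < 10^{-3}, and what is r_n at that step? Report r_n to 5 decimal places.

h(0.80) = -0.2866710, h(0.44) = 0.2392364
r_2 = 0.4400000 − 0.2392364·(-0.3600000)/(0.5259075) = 0.6037648;  |Δ| = 0.1637648
h(0.6037648) = -0.0087142
r_3 = 0.6037648 − (-0.0087142)·(0.1637648)/(-0.2479506) = 0.5980093;  |Δ| = 0.0057555
h(0.5980093) = -0.0002633
r_4 = 0.5980093 − (-0.0002633)·(-0.0057555)/(0.0084510) = 0.5978300;  |Δ| = 0.0001793
|r_4 − r_3| = 0.0001793 < 10^{-3}

n = 4, r_n = 0.59783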